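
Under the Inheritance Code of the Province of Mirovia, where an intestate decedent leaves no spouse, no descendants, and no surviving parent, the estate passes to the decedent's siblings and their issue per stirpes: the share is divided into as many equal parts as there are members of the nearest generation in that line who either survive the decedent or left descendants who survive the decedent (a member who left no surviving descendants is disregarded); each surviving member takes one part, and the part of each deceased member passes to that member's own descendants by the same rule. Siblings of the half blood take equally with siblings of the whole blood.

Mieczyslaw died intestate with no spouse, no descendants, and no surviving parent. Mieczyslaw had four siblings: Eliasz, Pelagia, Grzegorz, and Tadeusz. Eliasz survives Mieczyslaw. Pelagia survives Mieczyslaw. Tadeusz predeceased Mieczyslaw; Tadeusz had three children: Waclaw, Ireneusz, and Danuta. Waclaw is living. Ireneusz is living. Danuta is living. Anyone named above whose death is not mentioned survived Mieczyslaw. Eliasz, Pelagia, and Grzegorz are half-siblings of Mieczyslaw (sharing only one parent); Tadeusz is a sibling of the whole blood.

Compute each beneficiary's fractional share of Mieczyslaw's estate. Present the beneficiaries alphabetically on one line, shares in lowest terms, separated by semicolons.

No spouse, descendants, or parent survives, so the estate passes to Mieczyslaw's siblings per stirpes.
Half-blood and whole-blood siblings take equally under the stated rule.
The estate is divided into 4 equal shares of 1/4 among Eliasz, Pelagia, Grzegorz, Tadeusz.
Eliasz is living and takes 1/4.
Pelagia is living and takes 1/4.
Grzegorz is living and takes 1/4.
Tadeusz predeceased; the 1/4 allotted to Tadeusz's branch passes to Tadeusz's issue by representation.
The 1/4 is divided into 3 equal shares of 1/12 among Waclaw, Ireneusz, Danuta.
Waclaw is living and takes 1/12.
Ireneusz is living and takes 1/12.
Danuta is living and takes 1/12.

Danuta 1/12; Eliasz 1/4; Grzegorz 1/4; Ireneusz 1/12; Pelagia 1/4; Waclaw 1/12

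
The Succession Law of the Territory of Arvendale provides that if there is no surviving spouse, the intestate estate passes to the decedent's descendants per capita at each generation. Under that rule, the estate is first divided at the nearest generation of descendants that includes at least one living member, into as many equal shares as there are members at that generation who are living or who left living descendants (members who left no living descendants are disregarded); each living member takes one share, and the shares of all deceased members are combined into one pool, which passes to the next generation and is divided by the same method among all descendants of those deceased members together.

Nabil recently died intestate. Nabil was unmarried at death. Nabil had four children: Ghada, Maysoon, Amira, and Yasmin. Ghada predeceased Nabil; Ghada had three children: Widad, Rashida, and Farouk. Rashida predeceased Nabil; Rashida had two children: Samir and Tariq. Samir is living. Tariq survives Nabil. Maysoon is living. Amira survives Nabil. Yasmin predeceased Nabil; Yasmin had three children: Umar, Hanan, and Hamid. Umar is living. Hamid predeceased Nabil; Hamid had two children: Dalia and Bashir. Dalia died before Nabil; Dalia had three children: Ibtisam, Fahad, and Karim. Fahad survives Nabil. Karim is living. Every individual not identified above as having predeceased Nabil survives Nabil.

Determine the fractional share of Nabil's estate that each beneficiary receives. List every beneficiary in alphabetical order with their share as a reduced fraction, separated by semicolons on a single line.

There is no surviving spouse, so the entire estate passes to Nabil's descendants per capita at each generation.
At generation 1 (Ghada, Maysoon, Amira, Yasmin) there are 4 shares of (1)/4 = 1/4 each.
Living: Maysoon and Amira — each takes 1/4.
Deceased: Ghada and Yasmin. Their combined 1/2 is pooled and carried to generation 2.
At generation 2 (Widad, Rashida, Farouk, Umar, Hanan, Hamid) there are 6 shares of (1/2)/6 = 1/12 each.
Living: Widad, Farouk, Umar, and Hanan — each takes 1/12.
Deceased: Rashida and Hamid. Their combined 1/6 is pooled and carried to generation 3.
At generation 3 (Samir, Tariq, Dalia, Bashir) there are 4 shares of (1/6)/4 = 1/24 each.
Living: Samir, Tariq, and Bashir — each takes 1/24.
Deceased: Dalia. That 1/24 share is carried to generation 4.
At generation 4 (Ibtisam, Fahad, Karim) there are 3 shares of (1/24)/3 = 1/72 each.
Living: Ibtisam, Fahad, and Karim — each takes 1/72.

Amira 1/4; Bashir 1/24; Fahad 1/72; Farouk 1/12; Hanan 1/12; Ibtisam 1/72; Karim 1/72; Maysoon 1/4; Samir 1/24; Tariq 1/24; Umar 1/12; Widad 1/12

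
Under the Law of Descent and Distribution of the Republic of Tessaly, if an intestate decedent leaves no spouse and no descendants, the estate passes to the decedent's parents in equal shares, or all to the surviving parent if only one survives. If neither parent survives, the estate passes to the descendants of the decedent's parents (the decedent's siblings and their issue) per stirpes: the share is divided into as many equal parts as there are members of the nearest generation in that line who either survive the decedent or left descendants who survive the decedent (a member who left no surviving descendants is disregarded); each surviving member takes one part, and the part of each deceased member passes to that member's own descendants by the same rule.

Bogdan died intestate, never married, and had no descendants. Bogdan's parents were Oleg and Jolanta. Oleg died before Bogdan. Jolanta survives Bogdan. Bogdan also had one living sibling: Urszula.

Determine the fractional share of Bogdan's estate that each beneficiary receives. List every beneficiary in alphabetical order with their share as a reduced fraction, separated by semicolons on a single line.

Only one parent, Jolanta, survives, so Jolanta takes the entire estate. The siblings take nothing because a surviving parent has priority.

Jolanta 1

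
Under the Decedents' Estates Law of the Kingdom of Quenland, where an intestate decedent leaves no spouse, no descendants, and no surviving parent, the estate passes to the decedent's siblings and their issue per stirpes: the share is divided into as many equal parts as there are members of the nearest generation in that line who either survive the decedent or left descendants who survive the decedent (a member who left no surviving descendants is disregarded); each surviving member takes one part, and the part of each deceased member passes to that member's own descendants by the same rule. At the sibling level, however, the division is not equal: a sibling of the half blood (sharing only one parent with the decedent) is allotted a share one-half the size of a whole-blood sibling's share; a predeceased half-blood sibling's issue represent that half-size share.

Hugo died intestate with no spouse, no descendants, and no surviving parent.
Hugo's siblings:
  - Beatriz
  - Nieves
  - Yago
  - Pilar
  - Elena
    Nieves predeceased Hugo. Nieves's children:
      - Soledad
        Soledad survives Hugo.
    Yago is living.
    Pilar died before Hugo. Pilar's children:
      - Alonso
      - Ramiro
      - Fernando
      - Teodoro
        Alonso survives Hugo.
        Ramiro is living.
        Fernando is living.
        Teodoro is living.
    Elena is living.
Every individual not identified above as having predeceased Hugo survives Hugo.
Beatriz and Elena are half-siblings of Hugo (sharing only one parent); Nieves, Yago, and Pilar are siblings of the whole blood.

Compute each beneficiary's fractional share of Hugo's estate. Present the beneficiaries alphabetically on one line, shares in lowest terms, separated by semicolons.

No spouse, descendants, or parent survives, so the estate passes to Hugo's siblings per stirpes.
Half-blood siblings count for one-half the weight of whole-blood siblings at the initial division.
Dividing 1 in proportion to weights (total weight 4): Beatriz (weight 1/2) → 1/8; Nieves (weight 1) → 1/4; Yago (weight 1) → 1/4; Pilar (weight 1) → 1/4; Elena (weight 1/2) → 1/8.
Beatriz is living and takes 1/8.
Nieves predeceased; the 1/4 allotted to Nieves's branch passes to Nieves's issue by representation.
Soledad is the sole taker at this level and receives the full 1/4.
Yago is living and takes 1/4.
Pilar predeceased; the 1/4 allotted to Pilar's branch passes to Pilar's issue by representation.
The 1/4 is divided into 4 equal shares of 1/16 among Alonso, Ramiro, Fernando, Teodoro.
Alonso is living and takes 1/16.
Ramiro is living and takes 1/16.
Fernando is living and takes 1/16.
Teodoro is living and takes 1/16.
Elena is living and takes 1/8.

Alonso 1/16; Beatriz 1/8; Elena 1/8; Fernando 1/16; Ramiro 1/16; Soledad 1/4; Teodoro 1/16; Yago 1/4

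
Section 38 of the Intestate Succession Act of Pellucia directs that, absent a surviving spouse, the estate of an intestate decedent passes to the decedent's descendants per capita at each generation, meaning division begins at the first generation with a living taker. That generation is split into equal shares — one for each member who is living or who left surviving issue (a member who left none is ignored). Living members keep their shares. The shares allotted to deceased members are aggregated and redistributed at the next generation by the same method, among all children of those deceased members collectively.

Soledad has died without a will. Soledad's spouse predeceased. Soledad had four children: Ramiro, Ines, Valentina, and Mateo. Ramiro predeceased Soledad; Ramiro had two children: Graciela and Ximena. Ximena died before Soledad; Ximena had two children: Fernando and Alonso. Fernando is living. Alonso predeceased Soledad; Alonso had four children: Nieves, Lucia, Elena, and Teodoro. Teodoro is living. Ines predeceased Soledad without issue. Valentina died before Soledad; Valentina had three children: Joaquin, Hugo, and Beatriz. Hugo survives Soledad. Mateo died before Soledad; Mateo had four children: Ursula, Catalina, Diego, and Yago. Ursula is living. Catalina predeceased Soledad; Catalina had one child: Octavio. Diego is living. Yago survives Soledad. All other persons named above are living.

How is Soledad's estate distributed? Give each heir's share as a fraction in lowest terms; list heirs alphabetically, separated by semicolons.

There is no surviving spouse, so the entire estate passes to Soledad's descendants per capita at each generation.
No one at generation 1 (Ramiro, Valentina, Mateo) is living; moving to the next generation.
At generation 2 (Graciela, Ximena, Joaquin, Hugo, Beatriz, Ursula, Catalina, Diego, Yago) there are 9 shares of (1)/9 = 1/9 each.
Living: Graciela, Joaquin, Hugo, Beatriz, Ursula, Diego, and Yago — each takes 1/9.
Deceased: Ximena and Catalina. Their combined 2/9 is pooled and carried to generation 3.
At generation 3 (Fernando, Alonso, Octavio) there are 3 shares of (2/9)/3 = 2/27 each.
Living: Fernando and Octavio — each takes 2/27.
Deceased: Alonso. That 2/27 share is carried to generation 4.
At generation 4 (Nieves, Lucia, Elena, Teodoro) there are 4 shares of (2/27)/4 = 1/54 each.
Living: Nieves, Lucia, Elena, and Teodoro — each takes 1/54.

Beatriz 1/9; Diego 1/9; Elena 1/54; Fernando 2/27; Graciela 1/9; Hugo 1/9; Joaquin 1/9; Lucia 1/54; Nieves 1/54; Octavio 2/27; Teodoro 1/54; Ursula 1/9; Yago 1/9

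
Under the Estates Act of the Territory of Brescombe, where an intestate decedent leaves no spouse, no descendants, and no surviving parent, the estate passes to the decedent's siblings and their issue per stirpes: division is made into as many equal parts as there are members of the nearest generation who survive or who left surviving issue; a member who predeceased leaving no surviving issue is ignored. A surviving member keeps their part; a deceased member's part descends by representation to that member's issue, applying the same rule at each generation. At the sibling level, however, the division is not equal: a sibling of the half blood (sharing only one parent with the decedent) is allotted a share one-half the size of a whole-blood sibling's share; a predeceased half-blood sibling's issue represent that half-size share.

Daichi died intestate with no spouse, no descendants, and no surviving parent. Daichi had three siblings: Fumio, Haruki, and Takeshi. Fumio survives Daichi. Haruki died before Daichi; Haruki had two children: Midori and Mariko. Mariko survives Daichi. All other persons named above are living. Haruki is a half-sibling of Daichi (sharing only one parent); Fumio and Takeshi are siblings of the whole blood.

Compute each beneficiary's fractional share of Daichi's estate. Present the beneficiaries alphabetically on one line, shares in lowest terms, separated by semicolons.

No spouse, descendants, or parent survives, so the estate passes to Daichi's siblings per stirpes.
Half-blood siblings count for one-half the weight of whole-blood siblings at the initial division.
Dividing 1 in proportion to weights (total weight 5/2): Fumio (weight 1) → 2/5; Haruki (weight 1/2) → 1/5; Takeshi (weight 1) → 2/5.
Fumio is living and takes 2/5.
Haruki predeceased; the 1/5 allotted to Haruki's branch passes to Haruki's issue by representation.
The 1/5 is divided into 2 equal shares of 1/10 among Midori, Mariko.
Midori is living and takes 1/10.
Mariko is living and takes 1/10.
Takeshi is living and takes 2/5.

Fumio 2/5; Mariko 1/10; Midori 1/10; Takeshi 2/5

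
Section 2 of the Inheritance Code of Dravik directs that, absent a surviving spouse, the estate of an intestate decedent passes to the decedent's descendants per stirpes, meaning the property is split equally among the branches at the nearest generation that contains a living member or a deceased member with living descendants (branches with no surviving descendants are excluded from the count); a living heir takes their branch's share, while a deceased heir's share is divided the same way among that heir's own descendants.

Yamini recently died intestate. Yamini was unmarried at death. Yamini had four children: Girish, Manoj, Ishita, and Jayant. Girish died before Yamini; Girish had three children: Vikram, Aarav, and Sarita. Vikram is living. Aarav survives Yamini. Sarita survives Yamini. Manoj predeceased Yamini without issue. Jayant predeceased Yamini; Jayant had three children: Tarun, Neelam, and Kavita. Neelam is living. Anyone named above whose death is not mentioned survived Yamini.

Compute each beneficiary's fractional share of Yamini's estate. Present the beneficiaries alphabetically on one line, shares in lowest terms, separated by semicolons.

Aarav 1/9; Ishita 1/3; Kavita 1/9; Neelam 1/9; Sarita 1/9; Tarun 1/9; Vikram 1/9

There is no surviving spouse, so the entire estate passes to Yamini's descendants per stirpes.
Manoj left no surviving issue, so that branch lapses and is disregarded.
The estate is divided into 3 equal shares of 1/3 among Girish, Ishita, Jayant.
Girish predeceased; the 1/3 allotted to Girish's branch passes to Girish's issue by representation.
The 1/3 is divided into 3 equal shares of 1/9 among Vikram, Aarav, Sarita.
Vikram is living and takes 1/9.
Aarav is living and takes 1/9.
Sarita is living and takes 1/9.
Ishita is living and takes 1/3.
Jayant predeceased; the 1/3 allotted to Jayant's branch passes to Jayant's issue by representation.
The 1/3 is divided into 3 equal shares of 1/9 among Tarun, Neelam, Kavita.
Tarun is living and takes 1/9.
Neelam is living and takes 1/9.
Kavita is living and takes 1/9.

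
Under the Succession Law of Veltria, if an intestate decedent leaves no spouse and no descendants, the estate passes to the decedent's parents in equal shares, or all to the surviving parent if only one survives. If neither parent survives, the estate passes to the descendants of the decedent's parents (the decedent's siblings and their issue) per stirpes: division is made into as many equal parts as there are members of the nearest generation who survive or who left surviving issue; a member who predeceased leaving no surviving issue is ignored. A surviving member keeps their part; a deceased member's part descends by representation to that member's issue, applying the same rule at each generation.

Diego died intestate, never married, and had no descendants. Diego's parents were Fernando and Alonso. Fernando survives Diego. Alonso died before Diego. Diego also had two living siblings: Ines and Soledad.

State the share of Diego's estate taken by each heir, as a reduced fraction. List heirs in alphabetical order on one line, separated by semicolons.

Only one parent, Fernando, survives, so Fernando takes the entire estate. The siblings take nothing because a surviving parent has priority.

Fernando 1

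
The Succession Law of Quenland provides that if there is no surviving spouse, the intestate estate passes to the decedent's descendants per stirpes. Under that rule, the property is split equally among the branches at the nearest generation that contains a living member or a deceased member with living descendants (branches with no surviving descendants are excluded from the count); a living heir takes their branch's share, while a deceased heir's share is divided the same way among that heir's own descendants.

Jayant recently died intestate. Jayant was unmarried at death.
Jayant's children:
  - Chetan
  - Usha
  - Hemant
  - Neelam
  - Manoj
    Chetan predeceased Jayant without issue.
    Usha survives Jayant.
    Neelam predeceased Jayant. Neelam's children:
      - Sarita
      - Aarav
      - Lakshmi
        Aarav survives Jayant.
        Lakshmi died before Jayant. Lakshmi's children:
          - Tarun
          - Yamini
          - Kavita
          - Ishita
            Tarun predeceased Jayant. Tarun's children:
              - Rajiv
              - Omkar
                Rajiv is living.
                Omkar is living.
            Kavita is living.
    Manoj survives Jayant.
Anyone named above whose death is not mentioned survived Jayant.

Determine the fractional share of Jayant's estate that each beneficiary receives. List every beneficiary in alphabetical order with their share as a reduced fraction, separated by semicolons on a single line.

There is no surviving spouse, so the entire estate passes to Jayant's descendants per stirpes.
Chetan left no surviving issue, so that branch lapses and is disregarded.
The estate is divided into 4 equal shares of 1/4 among Usha, Hemant, Neelam, Manoj.
Usha is living and takes 1/4.
Hemant is living and takes 1/4.
Neelam predeceased; the 1/4 allotted to Neelam's branch passes to Neelam's issue by representation.
The 1/4 is divided into 3 equal shares of 1/12 among Sarita, Aarav, Lakshmi.
Sarita is living and takes 1/12.
Aarav is living and takes 1/12.
Lakshmi predeceased; the 1/12 allotted to Lakshmi's branch passes to Lakshmi's issue by representation.
The 1/12 is divided into 4 equal shares of 1/48 among Tarun, Yamini, Kavita, Ishita.
Tarun predeceased; the 1/48 allotted to Tarun's branch passes to Tarun's issue by representation.
The 1/48 is divided into 2 equal shares of 1/96 among Rajiv, Omkar.
Rajiv is living and takes 1/96.
Omkar is living and takes 1/96.
Yamini is living and takes 1/48.
Kavita is living and takes 1/48.
Ishita is living and takes 1/48.
Manoj is living and takes 1/4.

Aarav 1/12; Hemant 1/4; Ishita 1/48; Kavita 1/48; Manoj 1/4; Omkar 1/96; Rajiv 1/96; Sarita 1/12; Usha 1/4; Yamini 1/48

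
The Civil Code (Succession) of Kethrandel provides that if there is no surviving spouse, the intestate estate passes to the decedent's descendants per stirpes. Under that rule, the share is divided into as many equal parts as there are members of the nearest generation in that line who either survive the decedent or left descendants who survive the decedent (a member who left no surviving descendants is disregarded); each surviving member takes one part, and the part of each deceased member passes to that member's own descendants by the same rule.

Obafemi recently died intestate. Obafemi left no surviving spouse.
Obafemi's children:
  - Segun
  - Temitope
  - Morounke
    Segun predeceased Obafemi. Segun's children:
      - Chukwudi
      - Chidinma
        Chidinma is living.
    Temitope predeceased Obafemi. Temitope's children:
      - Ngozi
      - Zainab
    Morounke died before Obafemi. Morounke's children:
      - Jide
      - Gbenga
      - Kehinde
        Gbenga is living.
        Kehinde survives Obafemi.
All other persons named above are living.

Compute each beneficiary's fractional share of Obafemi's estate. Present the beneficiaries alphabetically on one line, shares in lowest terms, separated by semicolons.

Chidinma 1/6; Chukwudi 1/6; Gbenga 1/9; Jide 1/9; Kehinde 1/9; Ngozi 1/6; Zainab 1/6

There is no surviving spouse, so the entire estate passes to Obafemi's descendants per stirpes.
The estate is divided into 3 equal shares of 1/3 among Segun, Temitope, Morounke.
Segun predeceased; the 1/3 allotted to Segun's branch passes to Segun's issue by representation.
The 1/3 is divided into 2 equal shares of 1/6 among Chukwudi, Chidinma.
Chukwudi is living and takes 1/6.
Chidinma is living and takes 1/6.
Temitope predeceased; the 1/3 allotted to Temitope's branch passes to Temitope's issue by representation.
The 1/3 is divided into 2 equal shares of 1/6 among Ngozi, Zainab.
Ngozi is living and takes 1/6.
Zainab is living and takes 1/6.
Morounke predeceased; the 1/3 allotted to Morounke's branch passes to Morounke's issue by representation.
The 1/3 is divided into 3 equal shares of 1/9 among Jide, Gbenga, Kehinde.
Jide is living and takes 1/9.
Gbenga is living and takes 1/9.
Kehinde is living and takes 1/9.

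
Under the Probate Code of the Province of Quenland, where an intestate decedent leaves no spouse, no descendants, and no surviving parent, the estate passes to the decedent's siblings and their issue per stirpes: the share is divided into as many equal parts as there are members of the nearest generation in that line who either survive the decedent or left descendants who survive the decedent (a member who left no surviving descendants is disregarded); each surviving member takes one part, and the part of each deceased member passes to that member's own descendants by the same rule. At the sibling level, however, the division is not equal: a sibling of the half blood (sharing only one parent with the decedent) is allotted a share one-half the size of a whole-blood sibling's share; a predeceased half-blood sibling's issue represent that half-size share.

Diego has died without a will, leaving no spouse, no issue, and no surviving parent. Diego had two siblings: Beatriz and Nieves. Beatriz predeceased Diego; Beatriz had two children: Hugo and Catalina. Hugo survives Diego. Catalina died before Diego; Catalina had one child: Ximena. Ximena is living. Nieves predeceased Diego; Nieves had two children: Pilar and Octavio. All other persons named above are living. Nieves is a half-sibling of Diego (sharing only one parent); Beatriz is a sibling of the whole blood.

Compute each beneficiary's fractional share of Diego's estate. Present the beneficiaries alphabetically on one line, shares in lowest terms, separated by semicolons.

No spouse, descendants, or parent survives, so the estate passes to Diego's siblings per stirpes.
Half-blood siblings count for one-half the weight of whole-blood siblings at the initial division.
Dividing 1 in proportion to weights (total weight 3/2): Beatriz (weight 1) → 2/3; Nieves (weight 1/2) → 1/3.
Beatriz predeceased; the 2/3 allotted to Beatriz's branch passes to Beatriz's issue by representation.
The 2/3 is divided into 2 equal shares of 1/3 among Hugo, Catalina.
Hugo is living and takes 1/3.
Catalina predeceased; the 1/3 allotted to Catalina's branch passes to Catalina's issue by representation.
Ximena is the sole taker at this level and receives the full 1/3.
Nieves predeceased; the 1/3 allotted to Nieves's branch passes to Nieves's issue by representation.
The 1/3 is divided into 2 equal shares of 1/6 among Pilar, Octavio.
Pilar is living and takes 1/6.
Octavio is living and takes 1/6.

Hugo 1/3; Octavio 1/6; Pilar 1/6; Ximena 1/3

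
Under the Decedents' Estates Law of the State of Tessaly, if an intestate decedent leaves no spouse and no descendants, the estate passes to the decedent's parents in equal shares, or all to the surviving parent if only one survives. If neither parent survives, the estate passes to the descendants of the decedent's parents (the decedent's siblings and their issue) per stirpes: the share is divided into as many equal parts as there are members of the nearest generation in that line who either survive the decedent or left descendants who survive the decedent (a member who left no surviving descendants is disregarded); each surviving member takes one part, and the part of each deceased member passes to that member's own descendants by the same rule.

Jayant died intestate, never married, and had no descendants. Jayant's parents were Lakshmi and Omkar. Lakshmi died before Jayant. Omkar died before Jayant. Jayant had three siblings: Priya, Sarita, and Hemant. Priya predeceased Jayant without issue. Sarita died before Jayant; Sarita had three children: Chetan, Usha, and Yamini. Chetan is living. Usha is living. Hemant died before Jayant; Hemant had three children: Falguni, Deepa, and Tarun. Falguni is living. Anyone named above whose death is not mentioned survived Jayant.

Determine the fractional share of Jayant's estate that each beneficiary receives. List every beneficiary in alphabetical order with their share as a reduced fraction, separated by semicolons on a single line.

Chetan 1/6; Deepa 1/6; Falguni 1/6; Tarun 1/6; Usha 1/6; Yamini 1/6

Neither parent survives and there are no descendants, so the estate passes to Jayant's siblings and their issue per stirpes.
Priya left no surviving issue, so that branch lapses and is disregarded.
The estate is divided into 2 equal shares of 1/2 among Sarita, Hemant.
Sarita predeceased; the 1/2 allotted to Sarita's branch passes to Sarita's issue by representation.
The 1/2 is divided into 3 equal shares of 1/6 among Chetan, Usha, Yamini.
Chetan is living and takes 1/6.
Usha is living and takes 1/6.
Yamini is living and takes 1/6.
Hemant predeceased; the 1/2 allotted to Hemant's branch passes to Hemant's issue by representation.
The 1/2 is divided into 3 equal shares of 1/6 among Falguni, Deepa, Tarun.
Falguni is living and takes 1/6.
Deepa is living and takes 1/6.
Tarun is living and takes 1/6.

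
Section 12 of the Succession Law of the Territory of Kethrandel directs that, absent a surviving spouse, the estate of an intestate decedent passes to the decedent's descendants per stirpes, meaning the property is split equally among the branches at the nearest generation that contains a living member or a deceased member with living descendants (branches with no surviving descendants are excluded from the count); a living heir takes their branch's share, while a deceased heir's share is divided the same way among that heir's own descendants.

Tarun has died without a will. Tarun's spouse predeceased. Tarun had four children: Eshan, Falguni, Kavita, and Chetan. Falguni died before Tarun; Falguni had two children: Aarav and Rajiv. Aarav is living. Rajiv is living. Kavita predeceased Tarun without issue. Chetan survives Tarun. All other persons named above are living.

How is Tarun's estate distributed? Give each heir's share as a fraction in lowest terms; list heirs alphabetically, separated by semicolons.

Aarav 1/6; Chetan 1/3; Eshan 1/3; Rajiv 1/6

There is no surviving spouse, so the entire estate passes to Tarun's descendants per stirpes.
Kavita left no surviving issue, so that branch lapses and is disregarded.
The estate is divided into 3 equal shares of 1/3 among Eshan, Falguni, Chetan.
Eshan is living and takes 1/3.
Falguni predeceased; the 1/3 allotted to Falguni's branch passes to Falguni's issue by representation.
The 1/3 is divided into 2 equal shares of 1/6 among Aarav, Rajiv.
Aarav is living and takes 1/6.
Rajiv is living and takes 1/6.
Chetan is living and takes 1/3.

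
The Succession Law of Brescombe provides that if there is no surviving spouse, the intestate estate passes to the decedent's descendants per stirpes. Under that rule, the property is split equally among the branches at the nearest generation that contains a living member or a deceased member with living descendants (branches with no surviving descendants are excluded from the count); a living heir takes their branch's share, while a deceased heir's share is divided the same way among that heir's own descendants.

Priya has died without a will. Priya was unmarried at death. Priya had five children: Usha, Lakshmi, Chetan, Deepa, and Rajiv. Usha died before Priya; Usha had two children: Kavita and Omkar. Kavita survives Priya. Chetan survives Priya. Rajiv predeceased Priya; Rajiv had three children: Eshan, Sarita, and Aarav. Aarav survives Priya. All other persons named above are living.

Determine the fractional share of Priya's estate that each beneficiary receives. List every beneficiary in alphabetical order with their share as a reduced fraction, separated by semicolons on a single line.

Aarav 1/15; Chetan 1/5; Deepa 1/5; Eshan 1/15; Kavita 1/10; Lakshmi 1/5; Omkar 1/10; Sarita 1/15

There is no surviving spouse, so the entire estate passes to Priya's descendants per stirpes.
The estate is divided into 5 equal shares of 1/5 among Usha, Lakshmi, Chetan, Deepa, Rajiv.
Usha predeceased; the 1/5 allotted to Usha's branch passes to Usha's issue by representation.
The 1/5 is divided into 2 equal shares of 1/10 among Kavita, Omkar.
Kavita is living and takes 1/10.
Omkar is living and takes 1/10.
Lakshmi is living and takes 1/5.
Chetan is living and takes 1/5.
Deepa is living and takes 1/5.
Rajiv predeceased; the 1/5 allotted to Rajiv's branch passes to Rajiv's issue by representation.
The 1/5 is divided into 3 equal shares of 1/15 among Eshan, Sarita, Aarav.
Eshan is living and takes 1/15.
Sarita is living and takes 1/15.
Aarav is living and takes 1/15.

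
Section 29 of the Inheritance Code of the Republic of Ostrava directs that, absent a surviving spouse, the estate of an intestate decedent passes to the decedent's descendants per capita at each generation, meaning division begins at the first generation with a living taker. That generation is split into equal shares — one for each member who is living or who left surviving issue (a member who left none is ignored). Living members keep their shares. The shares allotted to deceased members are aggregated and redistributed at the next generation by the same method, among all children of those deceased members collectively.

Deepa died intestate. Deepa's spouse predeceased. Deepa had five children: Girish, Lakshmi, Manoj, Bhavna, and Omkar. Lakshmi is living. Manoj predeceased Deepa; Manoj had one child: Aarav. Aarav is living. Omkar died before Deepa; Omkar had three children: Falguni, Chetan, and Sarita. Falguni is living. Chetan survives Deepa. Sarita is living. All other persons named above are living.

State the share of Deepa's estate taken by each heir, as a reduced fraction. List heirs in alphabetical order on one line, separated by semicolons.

Aarav 1/10; Bhavna 1/5; Chetan 1/10; Falguni 1/10; Girish 1/5; Lakshmi 1/5; Sarita 1/10

There is no surviving spouse, so the entire estate passes to Deepa's descendants per capita at each generation.
At generation 1 (Girish, Lakshmi, Manoj, Bhavna, Omkar) there are 5 shares of (1)/5 = 1/5 each.
Living: Girish, Lakshmi, and Bhavna — each takes 1/5.
Deceased: Manoj and Omkar. Their combined 2/5 is pooled and carried to generation 2.
At generation 2 (Aarav, Falguni, Chetan, Sarita) there are 4 shares of (2/5)/4 = 1/10 each.
Living: Aarav, Falguni, Chetan, and Sarita — each takes 1/10.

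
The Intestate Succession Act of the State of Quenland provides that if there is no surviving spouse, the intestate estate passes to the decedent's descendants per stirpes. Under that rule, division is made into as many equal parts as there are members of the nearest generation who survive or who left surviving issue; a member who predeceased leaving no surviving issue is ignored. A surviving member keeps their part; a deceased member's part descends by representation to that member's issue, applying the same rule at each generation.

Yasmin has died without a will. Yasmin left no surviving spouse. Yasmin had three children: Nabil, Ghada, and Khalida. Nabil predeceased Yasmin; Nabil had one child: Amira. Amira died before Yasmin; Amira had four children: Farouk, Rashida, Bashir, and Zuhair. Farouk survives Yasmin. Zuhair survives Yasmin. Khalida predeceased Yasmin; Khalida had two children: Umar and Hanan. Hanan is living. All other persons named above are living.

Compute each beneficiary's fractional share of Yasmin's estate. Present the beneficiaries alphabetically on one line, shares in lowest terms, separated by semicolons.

There is no surviving spouse, so the entire estate passes to Yasmin's descendants per stirpes.
The estate is divided into 3 equal shares of 1/3 among Nabil, Ghada, Khalida.
Nabil predeceased; the 1/3 allotted to Nabil's branch passes to Nabil's issue by representation.
Amira's line is the sole branch at this level, so the full 1/3 passes to Amira's issue by representation.
The 1/3 is divided into 4 equal shares of 1/12 among Farouk, Rashida, Bashir, Zuhair.
Farouk is living and takes 1/12.
Rashida is living and takes 1/12.
Bashir is living and takes 1/12.
Zuhair is living and takes 1/12.
Ghada is living and takes 1/3.
Khalida predeceased; the 1/3 allotted to Khalida's branch passes to Khalida's issue by representation.
The 1/3 is divided into 2 equal shares of 1/6 among Umar, Hanan.
Umar is living and takes 1/6.
Hanan is living and takes 1/6.

Bashir 1/12; Farouk 1/12; Ghada 1/3; Hanan 1/6; Rashida 1/12; Umar 1/6; Zuhair 1/12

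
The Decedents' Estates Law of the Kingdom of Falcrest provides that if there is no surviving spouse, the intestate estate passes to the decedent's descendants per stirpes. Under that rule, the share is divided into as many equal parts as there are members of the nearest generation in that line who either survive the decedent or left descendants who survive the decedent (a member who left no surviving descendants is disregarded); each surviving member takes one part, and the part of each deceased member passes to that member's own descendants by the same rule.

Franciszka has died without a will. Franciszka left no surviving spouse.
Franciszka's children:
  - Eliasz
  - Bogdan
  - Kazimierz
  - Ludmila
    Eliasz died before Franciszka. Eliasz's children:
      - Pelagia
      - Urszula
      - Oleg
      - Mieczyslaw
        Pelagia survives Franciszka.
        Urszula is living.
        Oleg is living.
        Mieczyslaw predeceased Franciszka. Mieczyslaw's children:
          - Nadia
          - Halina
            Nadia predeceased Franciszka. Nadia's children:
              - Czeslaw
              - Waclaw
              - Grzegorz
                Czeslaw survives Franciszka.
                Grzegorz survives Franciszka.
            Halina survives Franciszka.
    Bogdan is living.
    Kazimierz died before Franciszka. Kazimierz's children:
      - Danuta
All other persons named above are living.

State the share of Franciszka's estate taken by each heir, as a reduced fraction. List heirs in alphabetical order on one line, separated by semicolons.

There is no surviving spouse, so the entire estate passes to Franciszka's descendants per stirpes.
The estate is divided into 4 equal shares of 1/4 among Eliasz, Bogdan, Kazimierz, Ludmila.
Eliasz predeceased; the 1/4 allotted to Eliasz's branch passes to Eliasz's issue by representation.
The 1/4 is divided into 4 equal shares of 1/16 among Pelagia, Urszula, Oleg, Mieczyslaw.
Pelagia is living and takes 1/16.
Urszula is living and takes 1/16.
Oleg is living and takes 1/16.
Mieczyslaw predeceased; the 1/16 allotted to Mieczyslaw's branch passes to Mieczyslaw's issue by representation.
The 1/16 is divided into 2 equal shares of 1/32 among Nadia, Halina.
Nadia predeceased; the 1/32 allotted to Nadia's branch passes to Nadia's issue by representation.
The 1/32 is divided into 3 equal shares of 1/96 among Czeslaw, Waclaw, Grzegorz.
Czeslaw is living and takes 1/96.
Waclaw is living and takes 1/96.
Grzegorz is living and takes 1/96.
Halina is living and takes 1/32.
Bogdan is living and takes 1/4.
Kazimierz predeceased; the 1/4 allotted to Kazimierz's branch passes to Kazimierz's issue by representation.
Danuta is the sole taker at this level and receives the full 1/4.
Ludmila is living and takes 1/4.

Bogdan 1/4; Czeslaw 1/96; Danuta 1/4; Grzegorz 1/96; Halina 1/32; Ludmila 1/4; Oleg 1/16; Pelagia 1/16; Urszula 1/16; Waclaw 1/96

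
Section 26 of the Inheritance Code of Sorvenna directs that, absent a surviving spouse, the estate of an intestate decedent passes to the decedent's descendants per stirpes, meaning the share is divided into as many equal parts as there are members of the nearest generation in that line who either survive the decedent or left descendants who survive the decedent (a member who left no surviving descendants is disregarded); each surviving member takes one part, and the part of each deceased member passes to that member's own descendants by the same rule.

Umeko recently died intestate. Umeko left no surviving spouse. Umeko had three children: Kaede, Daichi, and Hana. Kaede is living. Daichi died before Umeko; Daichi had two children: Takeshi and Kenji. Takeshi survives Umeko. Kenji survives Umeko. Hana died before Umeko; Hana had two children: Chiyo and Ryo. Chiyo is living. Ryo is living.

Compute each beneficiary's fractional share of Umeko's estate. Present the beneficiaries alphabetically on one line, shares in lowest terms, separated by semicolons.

Chiyo 1/6; Kaede 1/3; Kenji 1/6; Ryo 1/6; Takeshi 1/6

There is no surviving spouse, so the entire estate passes to Umeko's descendants per stirpes.
The estate is divided into 3 equal shares of 1/3 among Kaede, Daichi, Hana.
Kaede is living and takes 1/3.
Daichi predeceased; the 1/3 allotted to Daichi's branch passes to Daichi's issue by representation.
The 1/3 is divided into 2 equal shares of 1/6 among Takeshi, Kenji.
Takeshi is living and takes 1/6.
Kenji is living and takes 1/6.
Hana predeceased; the 1/3 allotted to Hana's branch passes to Hana's issue by representation.
The 1/3 is divided into 2 equal shares of 1/6 among Chiyo, Ryo.
Chiyo is living and takes 1/6.
Ryo is living and takes 1/6.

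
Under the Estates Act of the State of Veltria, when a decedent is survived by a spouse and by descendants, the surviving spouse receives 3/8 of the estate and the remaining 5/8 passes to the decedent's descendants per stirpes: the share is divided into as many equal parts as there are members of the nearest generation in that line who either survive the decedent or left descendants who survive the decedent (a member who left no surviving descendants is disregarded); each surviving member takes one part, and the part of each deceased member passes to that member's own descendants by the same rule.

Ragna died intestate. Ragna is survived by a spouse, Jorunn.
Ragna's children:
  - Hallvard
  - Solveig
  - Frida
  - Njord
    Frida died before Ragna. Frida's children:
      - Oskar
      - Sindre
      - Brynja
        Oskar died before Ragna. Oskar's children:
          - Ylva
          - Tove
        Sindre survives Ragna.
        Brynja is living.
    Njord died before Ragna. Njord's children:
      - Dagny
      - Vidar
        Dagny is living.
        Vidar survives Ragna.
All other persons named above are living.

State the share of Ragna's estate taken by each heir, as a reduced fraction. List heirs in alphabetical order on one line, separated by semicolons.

Brynja 5/96; Dagny 5/64; Hallvard 5/32; Jorunn 3/8; Sindre 5/96; Solveig 5/32; Tove 5/192; Vidar 5/64; Ylva 5/192

Jorunn, as surviving spouse, takes 3/8.
The remaining 5/8 passes to Ragna's descendants per stirpes.
The 5/8 is divided into 4 equal shares of 5/32 among Hallvard, Solveig, Frida, Njord.
Hallvard is living and takes 5/32.
Solveig is living and takes 5/32.
Frida predeceased; the 5/32 allotted to Frida's branch passes to Frida's issue by representation.
The 5/32 is divided into 3 equal shares of 5/96 among Oskar, Sindre, Brynja.
Oskar predeceased; the 5/96 allotted to Oskar's branch passes to Oskar's issue by representation.
The 5/96 is divided into 2 equal shares of 5/192 among Ylva, Tove.
Ylva is living and takes 5/192.
Tove is living and takes 5/192.
Sindre is living and takes 5/96.
Brynja is living and takes 5/96.
Njord predeceased; the 5/32 allotted to Njord's branch passes to Njord's issue by representation.
The 5/32 is divided into 2 equal shares of 5/64 among Dagny, Vidar.
Dagny is living and takes 5/64.
Vidar is living and takes 5/64.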